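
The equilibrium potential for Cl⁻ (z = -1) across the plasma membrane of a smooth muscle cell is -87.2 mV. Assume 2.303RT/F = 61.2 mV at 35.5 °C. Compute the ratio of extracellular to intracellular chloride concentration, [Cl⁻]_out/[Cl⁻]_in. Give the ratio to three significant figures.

log₁₀([out]/[in]) = E·z/(61.2) = -87.2 × -1 / 61.2 = 1.4248
[out]/[in] = 10^(1.4248) = 26.6

26.6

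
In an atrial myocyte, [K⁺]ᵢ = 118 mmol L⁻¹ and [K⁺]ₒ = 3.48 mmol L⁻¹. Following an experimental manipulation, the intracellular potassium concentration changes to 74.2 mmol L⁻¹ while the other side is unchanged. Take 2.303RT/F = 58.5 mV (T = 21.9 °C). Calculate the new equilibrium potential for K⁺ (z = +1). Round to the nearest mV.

-78 mV

After the shift: [K⁺]_out = 3.48, [K⁺]_in = 74.2 mmol L⁻¹.
E_new = (58.5/1)·log₁₀(3.48/74.2) = 58.50 · (-1.3288) = -77.74 mV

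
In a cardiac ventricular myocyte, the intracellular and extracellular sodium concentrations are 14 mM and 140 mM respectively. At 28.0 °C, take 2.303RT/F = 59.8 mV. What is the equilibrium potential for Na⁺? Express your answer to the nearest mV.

60 mV

E = (59.8/z) · log₁₀([Na⁺]_out/[Na⁺]_in) with z = +1.
= (59.8/1) · log₁₀(140/14) = 59.80 · log₁₀(10)
= 59.80 · (1.0000) = 59.80 mV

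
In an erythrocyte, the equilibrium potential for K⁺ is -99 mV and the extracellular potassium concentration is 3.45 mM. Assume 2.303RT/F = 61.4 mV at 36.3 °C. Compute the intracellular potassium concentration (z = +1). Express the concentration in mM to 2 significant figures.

Nernst: E = (61.4/1) · log₁₀([out]/[in]), so log₁₀([out]/[in]) = -99.0 × 1 / 61.4 = -1.6124.
[out]/[in] = 10^(-1.6124) = 0.02441.
[in] = 3.45 / 0.02441 = 141.3 mM.

140 mM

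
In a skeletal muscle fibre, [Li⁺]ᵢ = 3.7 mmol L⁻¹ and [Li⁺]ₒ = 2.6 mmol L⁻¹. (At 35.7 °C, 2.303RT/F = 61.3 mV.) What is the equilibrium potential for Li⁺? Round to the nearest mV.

-9 mV

E = (61.3/z) · log₁₀([Li⁺]_out/[Li⁺]_in) with z = +1.
= (61.3/1) · log₁₀(2.6/3.7) = 61.30 · log₁₀(0.7027)
= 61.30 · (-0.1532) = -9.39 mV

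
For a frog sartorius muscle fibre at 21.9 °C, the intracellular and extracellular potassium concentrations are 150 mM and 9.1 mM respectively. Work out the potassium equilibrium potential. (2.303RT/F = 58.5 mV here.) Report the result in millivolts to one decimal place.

E = (58.5/z) · log₁₀([K⁺]_out/[K⁺]_in) with z = +1.
= (58.5/1) · log₁₀(9.1/150) = 58.50 · log₁₀(0.06067)
= 58.50 · (-1.2170) = -71.20 mV

-71.2 mV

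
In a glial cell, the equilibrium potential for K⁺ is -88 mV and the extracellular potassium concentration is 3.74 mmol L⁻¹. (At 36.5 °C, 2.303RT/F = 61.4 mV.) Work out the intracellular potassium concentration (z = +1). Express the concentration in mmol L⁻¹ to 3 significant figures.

101 mmol L⁻¹

Nernst: E = (61.4/1) · log₁₀([out]/[in]), so log₁₀([out]/[in]) = -88.0 × 1 / 61.4 = -1.4332.
[out]/[in] = 10^(-1.4332) = 0.03688.
[in] = 3.74 / 0.03688 = 101.4 mmol L⁻¹.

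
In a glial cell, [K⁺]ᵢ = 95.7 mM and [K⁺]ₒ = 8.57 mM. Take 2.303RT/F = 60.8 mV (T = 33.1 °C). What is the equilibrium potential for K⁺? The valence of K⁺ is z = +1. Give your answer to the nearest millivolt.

E = (60.8/z) · log₁₀([K⁺]_out/[K⁺]_in) with z = +1.
= (60.8/1) · log₁₀(8.57/95.7) = 60.80 · log₁₀(0.08955)
= 60.80 · (-1.0479) = -63.71 mV

-64 mV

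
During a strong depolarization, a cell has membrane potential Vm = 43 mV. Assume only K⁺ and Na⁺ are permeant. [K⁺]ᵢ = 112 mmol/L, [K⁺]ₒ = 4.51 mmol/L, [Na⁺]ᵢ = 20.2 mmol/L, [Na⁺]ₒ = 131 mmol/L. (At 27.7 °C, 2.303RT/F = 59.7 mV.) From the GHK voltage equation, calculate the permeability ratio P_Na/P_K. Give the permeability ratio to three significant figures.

Let α = P_Na/P_K. GHK: Vm = 59.7·log₁₀[(Kₒ + α·Naₒ)/(Kᵢ + α·Naᵢ)].
10^(Vm/59.7) = 10^(43.0/59.7) = 5.2513
So 5.2513·(Kᵢ + α·Naᵢ) = Kₒ + α·Naₒ → α = (5.2513·112.0 − 4.51) / (131.0 − 5.2513·20.2)
α = (588.1 − 4.51) / (131.0 − 106.1) = 583.6/24.92 = 23.42

23.4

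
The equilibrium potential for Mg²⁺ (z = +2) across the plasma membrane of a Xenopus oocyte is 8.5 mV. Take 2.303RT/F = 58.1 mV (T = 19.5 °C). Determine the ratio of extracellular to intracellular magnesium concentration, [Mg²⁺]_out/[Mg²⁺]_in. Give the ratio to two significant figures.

2.0

log₁₀([out]/[in]) = E·z/(58.1) = 8.5 × 2 / 58.1 = 0.2926
[out]/[in] = 10^(0.2926) = 1.962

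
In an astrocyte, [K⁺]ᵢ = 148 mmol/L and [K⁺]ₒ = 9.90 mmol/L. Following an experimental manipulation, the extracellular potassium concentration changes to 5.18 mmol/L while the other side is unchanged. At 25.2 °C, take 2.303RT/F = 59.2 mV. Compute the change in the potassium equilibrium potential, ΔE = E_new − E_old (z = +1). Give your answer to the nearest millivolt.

E_old = (59.2/1)·log₁₀(9.90/148) = -69.54 mV
E_new = (59.2/1)·log₁₀(5.18/148) = -86.19 mV
ΔE = -86.19 − (-69.54) = -16.65 mV

-17 mV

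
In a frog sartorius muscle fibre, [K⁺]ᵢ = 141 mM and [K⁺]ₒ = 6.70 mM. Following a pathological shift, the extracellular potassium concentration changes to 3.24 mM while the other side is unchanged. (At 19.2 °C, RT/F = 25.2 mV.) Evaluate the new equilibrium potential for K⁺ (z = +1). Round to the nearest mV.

After the shift: [K⁺]_out = 3.24, [K⁺]_in = 141 mM.
E_new = (25.2/1)·ln(3.24/141) = 25.20 · (-3.7732) = -95.08 mV

-95 mV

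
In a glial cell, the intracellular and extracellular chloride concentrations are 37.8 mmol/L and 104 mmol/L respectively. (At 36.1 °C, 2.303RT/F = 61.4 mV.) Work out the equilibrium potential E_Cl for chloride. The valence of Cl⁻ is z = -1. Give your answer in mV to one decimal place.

E = (61.4/z) · log₁₀([Cl⁻]_out/[Cl⁻]_in) with z = -1.
For an anion, dividing by z = -1 reverses the sign.
= (61.4/-1) · log₁₀(104/37.8) = -61.40 · log₁₀(2.751)
= -61.40 · (0.4395) = -26.99 mV

-27.0 mV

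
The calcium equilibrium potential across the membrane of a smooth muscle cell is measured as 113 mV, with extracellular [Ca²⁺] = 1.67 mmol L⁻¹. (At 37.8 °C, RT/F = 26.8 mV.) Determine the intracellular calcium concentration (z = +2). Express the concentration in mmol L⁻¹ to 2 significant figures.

0.00036 mmol L⁻¹

Nernst: E = (26.8/2) · ln([out]/[in]), so ln([out]/[in]) = 113.0 × 2 / 26.8 = 8.4328.
[out]/[in] = e^(8.4328) = 4596.
[in] = 1.67 / 4596 = 0.0003634 mmol L⁻¹.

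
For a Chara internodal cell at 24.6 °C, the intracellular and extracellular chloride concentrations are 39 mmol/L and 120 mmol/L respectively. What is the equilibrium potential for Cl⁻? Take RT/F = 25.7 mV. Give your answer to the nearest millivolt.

E = (25.7/z) · ln([Cl⁻]_out/[Cl⁻]_in) with z = -1.
For an anion, dividing by z = -1 reverses the sign.
= (25.7/-1) · ln(120/39) = -25.70 · ln(3.077)
= -25.70 · (1.1239) = -28.89 mV

-29 mV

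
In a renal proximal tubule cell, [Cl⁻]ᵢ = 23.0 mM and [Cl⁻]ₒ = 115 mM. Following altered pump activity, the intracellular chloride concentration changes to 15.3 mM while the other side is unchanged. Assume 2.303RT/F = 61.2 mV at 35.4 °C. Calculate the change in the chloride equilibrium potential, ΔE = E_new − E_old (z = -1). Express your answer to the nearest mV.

E_old = (61.2/-1)·log₁₀(115/23.0) = -42.78 mV
E_new = (61.2/-1)·log₁₀(115/15.3) = -53.61 mV
ΔE = -53.61 − (-42.78) = -10.83 mV

-11 mV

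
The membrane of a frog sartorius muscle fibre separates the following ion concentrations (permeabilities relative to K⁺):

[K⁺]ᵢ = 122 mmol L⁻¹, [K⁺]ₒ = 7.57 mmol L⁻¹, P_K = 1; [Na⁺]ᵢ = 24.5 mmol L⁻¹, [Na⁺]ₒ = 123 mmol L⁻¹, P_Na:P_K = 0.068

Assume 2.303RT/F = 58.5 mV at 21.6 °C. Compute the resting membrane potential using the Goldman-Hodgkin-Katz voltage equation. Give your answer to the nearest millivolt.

Vm = 58.5 · log₁₀[(Σ P·[cation]ₒ + Σ P·[anion]ᵢ) / (Σ P·[cation]ᵢ + Σ P·[anion]ₒ)]
Numerator = 1×7.57 + 0.068×123 = 15.93
Denominator = 1×122 + 0.068×24.5 = 123.7
Vm = 58.5 · log₁₀(0.12885) = 58.5 × (-0.8899) = -52.06 mV

-52 mV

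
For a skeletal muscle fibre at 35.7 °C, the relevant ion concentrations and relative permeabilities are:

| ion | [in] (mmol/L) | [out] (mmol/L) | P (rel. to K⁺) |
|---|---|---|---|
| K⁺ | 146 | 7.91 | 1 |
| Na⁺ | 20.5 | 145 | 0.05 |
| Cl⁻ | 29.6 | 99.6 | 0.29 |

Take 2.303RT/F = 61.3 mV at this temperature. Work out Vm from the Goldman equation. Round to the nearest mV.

Vm = 61.3 · log₁₀[(Σ P·[cation]ₒ + Σ P·[anion]ᵢ) / (Σ P·[cation]ᵢ + Σ P·[anion]ₒ)]
Numerator = 1×7.91 + 0.05×145 + 0.29×29.6 = 23.74
Denominator = 1×146 + 0.05×20.5 + 0.29×99.6 = 175.9
Vm = 61.3 · log₁₀(0.13498) = 61.3 × (-0.8697) = -53.31 mV

-53 mV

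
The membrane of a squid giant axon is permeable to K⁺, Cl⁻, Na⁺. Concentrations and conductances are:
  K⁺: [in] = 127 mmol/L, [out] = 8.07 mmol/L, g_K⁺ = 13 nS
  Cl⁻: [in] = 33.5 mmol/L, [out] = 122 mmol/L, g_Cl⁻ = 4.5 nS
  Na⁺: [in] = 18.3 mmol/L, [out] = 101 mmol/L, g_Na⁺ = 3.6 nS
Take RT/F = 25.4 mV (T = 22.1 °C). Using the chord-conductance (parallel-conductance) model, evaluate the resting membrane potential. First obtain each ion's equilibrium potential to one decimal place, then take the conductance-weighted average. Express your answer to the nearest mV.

-43 mV

E_K⁺ = (25.4/1)·ln(8.07/127) = -70.0 mV
E_Cl⁻ = (25.4/-1)·ln(122/33.5) = -32.8 mV
E_Na⁺ = (25.4/1)·ln(101/18.3) = 43.4 mV
Vm = (Σ gᵢEᵢ)/(Σ gᵢ) = (13·-70.0 + 4.5·-32.8 + 3.6·43.4) / (13 + 4.5 + 3.6)
= -901.36 / 21.1 = -42.72 mV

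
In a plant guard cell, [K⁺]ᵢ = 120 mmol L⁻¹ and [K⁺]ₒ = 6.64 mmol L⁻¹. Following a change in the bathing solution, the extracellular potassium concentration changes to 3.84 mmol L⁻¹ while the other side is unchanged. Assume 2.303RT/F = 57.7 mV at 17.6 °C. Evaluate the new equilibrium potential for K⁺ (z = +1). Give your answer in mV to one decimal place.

After the shift: [K⁺]_out = 3.84, [K⁺]_in = 120 mmol L⁻¹.
E_new = (57.7/1)·log₁₀(3.84/120) = 57.70 · (-1.4949) = -86.25 mV

-86.3 mV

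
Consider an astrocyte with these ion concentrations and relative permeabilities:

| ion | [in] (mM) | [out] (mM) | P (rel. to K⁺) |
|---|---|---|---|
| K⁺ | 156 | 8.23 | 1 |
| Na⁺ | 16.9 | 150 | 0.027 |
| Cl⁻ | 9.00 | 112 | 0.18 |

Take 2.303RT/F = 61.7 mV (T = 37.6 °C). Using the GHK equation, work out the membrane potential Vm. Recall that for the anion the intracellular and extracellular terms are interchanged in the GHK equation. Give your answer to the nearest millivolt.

-68 mV

Vm = 61.7 · log₁₀[(Σ P·[cation]ₒ + Σ P·[anion]ᵢ) / (Σ P·[cation]ᵢ + Σ P·[anion]ₒ)]
Numerator = 1×8.23 + 0.027×150 + 0.18×9.00 = 13.9
Denominator = 1×156 + 0.027×16.9 + 0.18×112 = 176.6
Vm = 61.7 · log₁₀(0.078702) = 61.7 × (-1.1040) = -68.12 mV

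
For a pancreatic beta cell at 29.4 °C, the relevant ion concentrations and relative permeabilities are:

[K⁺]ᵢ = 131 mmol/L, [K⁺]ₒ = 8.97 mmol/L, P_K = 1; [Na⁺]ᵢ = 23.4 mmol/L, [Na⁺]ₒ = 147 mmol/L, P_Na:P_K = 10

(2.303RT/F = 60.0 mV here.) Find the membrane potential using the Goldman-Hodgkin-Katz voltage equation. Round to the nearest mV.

36 mV

Vm = 60.0 · log₁₀[(Σ P·[cation]ₒ + Σ P·[anion]ᵢ) / (Σ P·[cation]ᵢ + Σ P·[anion]ₒ)]
Numerator = 1×8.97 + 10×147 = 1479
Denominator = 1×131 + 10×23.4 = 365
Vm = 60.0 · log₁₀(4.052) = 60.0 × (0.6077) = 36.46 mV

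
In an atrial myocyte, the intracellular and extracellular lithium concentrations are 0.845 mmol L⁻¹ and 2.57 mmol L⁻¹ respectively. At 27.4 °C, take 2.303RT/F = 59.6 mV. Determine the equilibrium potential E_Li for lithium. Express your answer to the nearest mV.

29 mV

E = (59.6/z) · log₁₀([Li⁺]_out/[Li⁺]_in) with z = +1.
= (59.6/1) · log₁₀(2.57/0.845) = 59.60 · log₁₀(3.041)
= 59.60 · (0.4831) = 28.79 mV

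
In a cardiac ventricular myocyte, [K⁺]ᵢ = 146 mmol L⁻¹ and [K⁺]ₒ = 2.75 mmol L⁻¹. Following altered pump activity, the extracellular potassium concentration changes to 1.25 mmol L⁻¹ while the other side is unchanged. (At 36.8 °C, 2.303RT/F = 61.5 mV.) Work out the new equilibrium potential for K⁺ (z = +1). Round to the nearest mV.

After the shift: [K⁺]_out = 1.25, [K⁺]_in = 146 mmol L⁻¹.
E_new = (61.5/1)·log₁₀(1.25/146) = 61.50 · (-2.0674) = -127.15 mV

-127 mV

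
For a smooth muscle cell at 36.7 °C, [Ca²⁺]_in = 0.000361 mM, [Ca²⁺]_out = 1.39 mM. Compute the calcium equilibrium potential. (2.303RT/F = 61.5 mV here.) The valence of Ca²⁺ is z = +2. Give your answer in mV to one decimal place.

E = (61.5/z) · log₁₀([Ca²⁺]_out/[Ca²⁺]_in) with z = +2.
= (61.5/2) · log₁₀(1.39/0.000361) = 30.75 · log₁₀(3850)
= 30.75 · (3.5855) = 110.25 mV

110.3 mV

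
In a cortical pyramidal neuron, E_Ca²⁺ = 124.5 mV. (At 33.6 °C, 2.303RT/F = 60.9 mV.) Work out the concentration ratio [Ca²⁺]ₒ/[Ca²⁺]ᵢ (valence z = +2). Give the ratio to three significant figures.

log₁₀([out]/[in]) = E·z/(60.9) = 124.5 × 2 / 60.9 = 4.0887
[out]/[in] = 10^(4.0887) = 1.227e+04

12300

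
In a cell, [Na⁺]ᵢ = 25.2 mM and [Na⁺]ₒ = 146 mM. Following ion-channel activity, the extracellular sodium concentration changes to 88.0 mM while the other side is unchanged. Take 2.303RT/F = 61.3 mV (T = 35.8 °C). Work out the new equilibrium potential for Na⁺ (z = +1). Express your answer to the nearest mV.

33 mV

After the shift: [Na⁺]_out = 88.0, [Na⁺]_in = 25.2 mM.
E_new = (61.3/1)·log₁₀(88.0/25.2) = 61.30 · (0.5431) = 33.29 mV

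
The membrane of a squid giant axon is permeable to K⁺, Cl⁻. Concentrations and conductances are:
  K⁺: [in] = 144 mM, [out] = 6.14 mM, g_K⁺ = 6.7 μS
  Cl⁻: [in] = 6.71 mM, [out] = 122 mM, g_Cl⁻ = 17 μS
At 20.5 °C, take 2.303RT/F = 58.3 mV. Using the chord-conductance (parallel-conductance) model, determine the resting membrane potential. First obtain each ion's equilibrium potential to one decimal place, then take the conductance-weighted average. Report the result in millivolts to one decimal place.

-75.2 mV

E_K⁺ = (58.3/1)·log₁₀(6.14/144) = -79.9 mV
E_Cl⁻ = (58.3/-1)·log₁₀(122/6.71) = -73.4 mV
Vm = (Σ gᵢEᵢ)/(Σ gᵢ) = (6.7·-79.9 + 17·-73.4) / (6.7 + 17)
= -1783.13 / 23.7 = -75.24 mV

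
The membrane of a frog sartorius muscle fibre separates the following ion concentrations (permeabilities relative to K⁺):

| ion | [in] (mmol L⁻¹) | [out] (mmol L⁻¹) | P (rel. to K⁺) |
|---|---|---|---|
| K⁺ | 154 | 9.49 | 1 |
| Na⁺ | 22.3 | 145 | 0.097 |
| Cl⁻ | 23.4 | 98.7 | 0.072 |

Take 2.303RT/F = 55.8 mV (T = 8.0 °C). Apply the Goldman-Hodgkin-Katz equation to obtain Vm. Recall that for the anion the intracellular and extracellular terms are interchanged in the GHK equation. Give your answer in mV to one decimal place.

-45.2 mV

Vm = 55.8 · log₁₀[(Σ P·[cation]ₒ + Σ P·[anion]ᵢ) / (Σ P·[cation]ᵢ + Σ P·[anion]ₒ)]
Numerator = 1×9.49 + 0.097×145 + 0.072×23.4 = 25.24
Denominator = 1×154 + 0.097×22.3 + 0.072×98.7 = 163.3
Vm = 55.8 · log₁₀(0.15459) = 55.8 × (-0.8108) = -45.24 mV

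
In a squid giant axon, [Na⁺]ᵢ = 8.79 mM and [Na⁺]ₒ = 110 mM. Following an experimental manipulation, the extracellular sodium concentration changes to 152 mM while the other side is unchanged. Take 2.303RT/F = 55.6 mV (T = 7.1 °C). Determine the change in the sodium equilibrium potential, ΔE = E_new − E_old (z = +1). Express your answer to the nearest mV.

8 mV

E_old = (55.6/1)·log₁₀(110/8.79) = 61.02 mV
E_new = (55.6/1)·log₁₀(152/8.79) = 68.82 mV
ΔE = 68.82 − (61.02) = 7.81 mV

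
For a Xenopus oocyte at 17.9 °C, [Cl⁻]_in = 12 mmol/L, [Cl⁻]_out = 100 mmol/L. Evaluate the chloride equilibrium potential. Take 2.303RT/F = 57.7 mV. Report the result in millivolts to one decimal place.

-53.1 mV

E = (57.7/z) · log₁₀([Cl⁻]_out/[Cl⁻]_in) with z = -1.
For an anion, dividing by z = -1 reverses the sign.
= (57.7/-1) · log₁₀(100/12) = -57.70 · log₁₀(8.333)
= -57.70 · (0.9208) = -53.13 mV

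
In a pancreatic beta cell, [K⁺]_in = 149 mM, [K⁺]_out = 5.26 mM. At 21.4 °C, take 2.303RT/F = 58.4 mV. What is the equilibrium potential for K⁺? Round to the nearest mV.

-85 mV

E = (58.4/z) · log₁₀([K⁺]_out/[K⁺]_in) with z = +1.
= (58.4/1) · log₁₀(5.26/149) = 58.40 · log₁₀(0.0353)
= 58.40 · (-1.4522) = -84.81 mV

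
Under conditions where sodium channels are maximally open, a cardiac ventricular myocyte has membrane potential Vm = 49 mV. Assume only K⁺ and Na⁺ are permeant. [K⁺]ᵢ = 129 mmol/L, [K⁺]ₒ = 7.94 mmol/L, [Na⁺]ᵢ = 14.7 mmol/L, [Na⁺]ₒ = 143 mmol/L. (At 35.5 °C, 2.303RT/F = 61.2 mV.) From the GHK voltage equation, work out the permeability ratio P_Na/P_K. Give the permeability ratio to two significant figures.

16

Let α = P_Na/P_K. GHK: Vm = 61.2·log₁₀[(Kₒ + α·Naₒ)/(Kᵢ + α·Naᵢ)].
10^(Vm/61.2) = 10^(49.0/61.2) = 6.3191
So 6.3191·(Kᵢ + α·Naᵢ) = Kₒ + α·Naₒ → α = (6.3191·129.0 − 7.94) / (143.0 − 6.3191·14.7)
α = (815.2 − 7.94) / (143.0 − 92.89) = 807.2/50.11 = 16.11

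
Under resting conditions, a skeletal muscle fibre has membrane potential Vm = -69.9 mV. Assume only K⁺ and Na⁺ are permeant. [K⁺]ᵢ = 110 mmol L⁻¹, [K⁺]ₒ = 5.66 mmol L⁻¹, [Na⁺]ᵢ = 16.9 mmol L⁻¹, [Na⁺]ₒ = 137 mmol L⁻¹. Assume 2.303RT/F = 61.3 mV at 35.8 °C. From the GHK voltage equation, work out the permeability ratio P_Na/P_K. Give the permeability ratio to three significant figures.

Let α = P_Na/P_K. GHK: Vm = 61.3·log₁₀[(Kₒ + α·Naₒ)/(Kᵢ + α·Naᵢ)].
10^(Vm/61.3) = 10^(-69.9/61.3) = 0.072395
So 0.072395·(Kᵢ + α·Naᵢ) = Kₒ + α·Naₒ → α = (0.072395·110.0 − 5.66) / (137.0 − 0.072395·16.9)
α = (7.963 − 5.66) / (137.0 − 1.223) = 2.303/135.8 = 0.01696

0.0170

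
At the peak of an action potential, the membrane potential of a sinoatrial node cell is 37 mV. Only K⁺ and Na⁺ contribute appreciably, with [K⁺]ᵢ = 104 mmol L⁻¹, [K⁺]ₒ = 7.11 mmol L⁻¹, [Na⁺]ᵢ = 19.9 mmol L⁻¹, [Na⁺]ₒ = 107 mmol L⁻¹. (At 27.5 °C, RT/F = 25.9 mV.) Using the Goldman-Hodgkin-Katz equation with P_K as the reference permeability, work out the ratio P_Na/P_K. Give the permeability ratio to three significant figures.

Let α = P_Na/P_K. GHK: Vm = 25.9·ln[(Kₒ + α·Naₒ)/(Kᵢ + α·Naᵢ)].
e^(Vm/25.9) = e^(37.0/25.9) = 4.1727
So 4.1727·(Kᵢ + α·Naᵢ) = Kₒ + α·Naₒ → α = (4.1727·104.0 − 7.11) / (107.0 − 4.1727·19.9)
α = (434 − 7.11) / (107.0 − 83.04) = 426.9/23.96 = 17.81

17.8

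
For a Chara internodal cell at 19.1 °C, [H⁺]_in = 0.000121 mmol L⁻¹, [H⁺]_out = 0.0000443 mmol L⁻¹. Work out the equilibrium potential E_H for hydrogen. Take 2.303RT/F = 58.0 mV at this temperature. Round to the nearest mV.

-25 mV

E = (58.0/z) · log₁₀([H⁺]_out/[H⁺]_in) with z = +1.
= (58.0/1) · log₁₀(0.0000443/0.000121) = 58.00 · log₁₀(0.3661)
= 58.00 · (-0.4364) = -25.31 mV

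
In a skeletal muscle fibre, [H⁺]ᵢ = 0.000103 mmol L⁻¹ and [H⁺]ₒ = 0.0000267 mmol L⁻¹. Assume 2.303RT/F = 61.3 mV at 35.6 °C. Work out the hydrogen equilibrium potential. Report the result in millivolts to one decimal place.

E = (61.3/z) · log₁₀([H⁺]_out/[H⁺]_in) with z = +1.
= (61.3/1) · log₁₀(0.0000267/0.000103) = 61.30 · log₁₀(0.2592)
= 61.30 · (-0.5863) = -35.94 mV

-35.9 mV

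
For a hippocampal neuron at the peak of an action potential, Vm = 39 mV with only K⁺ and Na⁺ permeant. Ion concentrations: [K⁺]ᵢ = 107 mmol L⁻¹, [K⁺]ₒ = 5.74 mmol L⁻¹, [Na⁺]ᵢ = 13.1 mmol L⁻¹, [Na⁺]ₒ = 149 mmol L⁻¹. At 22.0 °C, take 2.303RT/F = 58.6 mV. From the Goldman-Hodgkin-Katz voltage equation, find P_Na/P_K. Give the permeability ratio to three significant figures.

5.54

Let α = P_Na/P_K. GHK: Vm = 58.6·log₁₀[(Kₒ + α·Naₒ)/(Kᵢ + α·Naᵢ)].
10^(Vm/58.6) = 10^(39.0/58.6) = 4.6294
So 4.6294·(Kᵢ + α·Naᵢ) = Kₒ + α·Naₒ → α = (4.6294·107.0 − 5.74) / (149.0 − 4.6294·13.1)
α = (495.4 − 5.74) / (149.0 − 60.65) = 489.6/88.35 = 5.541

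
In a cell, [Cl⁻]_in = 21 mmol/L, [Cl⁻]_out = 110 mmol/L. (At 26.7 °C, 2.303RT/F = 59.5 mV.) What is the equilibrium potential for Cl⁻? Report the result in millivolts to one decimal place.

-42.8 mV

E = (59.5/z) · log₁₀([Cl⁻]_out/[Cl⁻]_in) with z = -1.
For an anion, dividing by z = -1 reverses the sign.
= (59.5/-1) · log₁₀(110/21) = -59.50 · log₁₀(5.238)
= -59.50 · (0.7192) = -42.79 mV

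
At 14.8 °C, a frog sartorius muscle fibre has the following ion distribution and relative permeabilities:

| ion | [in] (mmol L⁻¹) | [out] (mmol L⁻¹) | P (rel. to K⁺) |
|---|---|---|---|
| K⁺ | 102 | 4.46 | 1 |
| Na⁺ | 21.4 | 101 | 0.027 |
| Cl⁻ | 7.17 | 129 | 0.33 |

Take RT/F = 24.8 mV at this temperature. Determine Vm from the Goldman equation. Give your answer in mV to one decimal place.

-67.5 mV

Vm = 24.8 · ln[(Σ P·[cation]ₒ + Σ P·[anion]ᵢ) / (Σ P·[cation]ᵢ + Σ P·[anion]ₒ)]
Numerator = 1×4.46 + 0.027×101 + 0.33×7.17 = 9.553
Denominator = 1×102 + 0.027×21.4 + 0.33×129 = 145.1
Vm = 24.8 · ln(0.065816) = 24.8 × (-2.7209) = -67.48 mV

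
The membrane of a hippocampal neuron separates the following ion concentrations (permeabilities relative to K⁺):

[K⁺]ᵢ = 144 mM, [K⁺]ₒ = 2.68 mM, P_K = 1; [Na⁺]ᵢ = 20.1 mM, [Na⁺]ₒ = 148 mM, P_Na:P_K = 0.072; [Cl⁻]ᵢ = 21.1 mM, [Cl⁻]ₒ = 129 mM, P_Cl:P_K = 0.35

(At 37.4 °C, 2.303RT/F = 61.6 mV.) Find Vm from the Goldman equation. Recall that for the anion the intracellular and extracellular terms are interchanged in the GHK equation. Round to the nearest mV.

-59 mV

Vm = 61.6 · log₁₀[(Σ P·[cation]ₒ + Σ P·[anion]ᵢ) / (Σ P·[cation]ᵢ + Σ P·[anion]ₒ)]
Numerator = 1×2.68 + 0.072×148 + 0.35×21.1 = 20.72
Denominator = 1×144 + 0.072×20.1 + 0.35×129 = 190.6
Vm = 61.6 · log₁₀(0.10872) = 61.6 × (-0.9637) = -59.36 mV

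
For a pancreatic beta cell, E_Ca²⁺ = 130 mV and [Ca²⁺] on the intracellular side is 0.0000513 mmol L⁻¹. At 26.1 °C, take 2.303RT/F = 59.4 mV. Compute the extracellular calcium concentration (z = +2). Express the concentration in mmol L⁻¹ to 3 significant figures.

1.22 mmol L⁻¹

Nernst: E = (59.4/2) · log₁₀([out]/[in]), so log₁₀([out]/[in]) = 130.0 × 2 / 59.4 = 4.3771.
[out]/[in] = 10^(4.3771) = 2.383e+04.
[out] = 2.383e+04 × 0.0000513 = 1.222 mmol L⁻¹.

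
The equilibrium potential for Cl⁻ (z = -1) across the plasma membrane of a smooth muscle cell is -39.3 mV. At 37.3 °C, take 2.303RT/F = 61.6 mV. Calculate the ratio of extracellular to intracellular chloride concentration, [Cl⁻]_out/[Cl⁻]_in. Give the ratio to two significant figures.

4.3

log₁₀([out]/[in]) = E·z/(61.6) = -39.3 × -1 / 61.6 = 0.6380
[out]/[in] = 10^(0.6380) = 4.345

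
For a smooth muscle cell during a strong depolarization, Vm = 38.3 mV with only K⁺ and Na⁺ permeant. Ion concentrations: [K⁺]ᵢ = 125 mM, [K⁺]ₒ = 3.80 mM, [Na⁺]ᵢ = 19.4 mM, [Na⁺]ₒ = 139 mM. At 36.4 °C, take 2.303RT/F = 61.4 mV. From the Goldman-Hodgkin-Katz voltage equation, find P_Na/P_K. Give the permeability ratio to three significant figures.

9.09

Let α = P_Na/P_K. GHK: Vm = 61.4·log₁₀[(Kₒ + α·Naₒ)/(Kᵢ + α·Naᵢ)].
10^(Vm/61.4) = 10^(38.3/61.4) = 4.2051
So 4.2051·(Kᵢ + α·Naᵢ) = Kₒ + α·Naₒ → α = (4.2051·125.0 − 3.8) / (139.0 − 4.2051·19.4)
α = (525.6 − 3.8) / (139.0 − 81.58) = 521.8/57.42 = 9.088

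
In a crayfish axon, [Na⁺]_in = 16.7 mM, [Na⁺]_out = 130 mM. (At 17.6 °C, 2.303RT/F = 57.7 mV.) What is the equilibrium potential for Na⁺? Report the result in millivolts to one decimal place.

51.4 mV

E = (57.7/z) · log₁₀([Na⁺]_out/[Na⁺]_in) with z = +1.
= (57.7/1) · log₁₀(130/16.7) = 57.70 · log₁₀(7.784)
= 57.70 · (0.8912) = 51.42 mV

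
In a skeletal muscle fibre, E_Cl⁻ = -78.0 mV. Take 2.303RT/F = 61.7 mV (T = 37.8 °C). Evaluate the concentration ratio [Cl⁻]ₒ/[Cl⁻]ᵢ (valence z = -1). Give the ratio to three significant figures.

18.4

log₁₀([out]/[in]) = E·z/(61.7) = -78.0 × -1 / 61.7 = 1.2642
[out]/[in] = 10^(1.2642) = 18.37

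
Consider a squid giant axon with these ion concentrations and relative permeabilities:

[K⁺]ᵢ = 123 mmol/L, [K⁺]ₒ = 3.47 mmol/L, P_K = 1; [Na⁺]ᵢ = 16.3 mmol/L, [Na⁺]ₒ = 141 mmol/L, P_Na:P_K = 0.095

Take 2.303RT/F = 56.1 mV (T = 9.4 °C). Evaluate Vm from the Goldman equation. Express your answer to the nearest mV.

-49 mV

Vm = 56.1 · log₁₀[(Σ P·[cation]ₒ + Σ P·[anion]ᵢ) / (Σ P·[cation]ᵢ + Σ P·[anion]ₒ)]
Numerator = 1×3.47 + 0.095×141 = 16.86
Denominator = 1×123 + 0.095×16.3 = 124.5
Vm = 56.1 · log₁₀(0.13541) = 56.1 × (-0.8684) = -48.71 mV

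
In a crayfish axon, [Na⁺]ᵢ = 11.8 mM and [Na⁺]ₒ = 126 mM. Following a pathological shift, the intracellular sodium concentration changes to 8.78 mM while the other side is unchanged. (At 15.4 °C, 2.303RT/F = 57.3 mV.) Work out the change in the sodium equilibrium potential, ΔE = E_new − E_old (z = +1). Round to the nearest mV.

E_old = (57.3/1)·log₁₀(126/11.8) = 58.93 mV
E_new = (57.3/1)·log₁₀(126/8.78) = 66.29 mV
ΔE = 66.29 − (58.93) = 7.36 mV

7 mV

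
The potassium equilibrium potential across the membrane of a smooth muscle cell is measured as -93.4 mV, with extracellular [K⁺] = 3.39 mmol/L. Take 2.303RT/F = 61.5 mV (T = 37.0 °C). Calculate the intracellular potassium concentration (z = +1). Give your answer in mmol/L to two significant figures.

Nernst: E = (61.5/1) · log₁₀([out]/[in]), so log₁₀([out]/[in]) = -93.4 × 1 / 61.5 = -1.5187.
[out]/[in] = 10^(-1.5187) = 0.03029.
[in] = 3.39 / 0.03029 = 111.9 mmol/L.

110 mmol/L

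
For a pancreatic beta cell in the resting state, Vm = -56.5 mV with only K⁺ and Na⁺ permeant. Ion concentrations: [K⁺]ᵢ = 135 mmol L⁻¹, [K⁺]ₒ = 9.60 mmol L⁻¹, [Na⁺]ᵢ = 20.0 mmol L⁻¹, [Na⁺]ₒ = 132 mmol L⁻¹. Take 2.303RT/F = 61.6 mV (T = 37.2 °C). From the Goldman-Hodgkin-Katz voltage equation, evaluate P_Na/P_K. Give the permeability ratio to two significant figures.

0.052

Let α = P_Na/P_K. GHK: Vm = 61.6·log₁₀[(Kₒ + α·Naₒ)/(Kᵢ + α·Naᵢ)].
10^(Vm/61.6) = 10^(-56.5/61.6) = 0.121
So 0.121·(Kᵢ + α·Naᵢ) = Kₒ + α·Naₒ → α = (0.121·135.0 − 9.6) / (132.0 − 0.121·20.0)
α = (16.34 − 9.6) / (132.0 − 2.42) = 6.735/129.6 = 0.05198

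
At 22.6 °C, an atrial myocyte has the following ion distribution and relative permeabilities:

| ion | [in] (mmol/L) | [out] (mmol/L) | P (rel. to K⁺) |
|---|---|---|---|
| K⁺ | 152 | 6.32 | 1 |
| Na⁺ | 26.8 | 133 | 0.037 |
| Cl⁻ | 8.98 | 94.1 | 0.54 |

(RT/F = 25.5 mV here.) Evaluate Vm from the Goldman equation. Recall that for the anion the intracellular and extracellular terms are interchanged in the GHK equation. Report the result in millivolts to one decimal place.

-64.7 mV

Vm = 25.5 · ln[(Σ P·[cation]ₒ + Σ P·[anion]ᵢ) / (Σ P·[cation]ᵢ + Σ P·[anion]ₒ)]
Numerator = 1×6.32 + 0.037×133 + 0.54×8.98 = 16.09
Denominator = 1×152 + 0.037×26.8 + 0.54×94.1 = 203.8
Vm = 25.5 · ln(0.078949) = 25.5 × (-2.5390) = -64.74 mV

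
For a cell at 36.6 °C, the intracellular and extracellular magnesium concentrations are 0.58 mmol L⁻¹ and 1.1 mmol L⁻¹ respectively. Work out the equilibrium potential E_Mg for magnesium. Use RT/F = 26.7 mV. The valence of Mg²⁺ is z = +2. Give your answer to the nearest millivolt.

9 mV

E = (26.7/z) · ln([Mg²⁺]_out/[Mg²⁺]_in) with z = +2.
= (26.7/2) · ln(1.1/0.58) = 13.35 · ln(1.897)
= 13.35 · (0.6400) = 8.54 mV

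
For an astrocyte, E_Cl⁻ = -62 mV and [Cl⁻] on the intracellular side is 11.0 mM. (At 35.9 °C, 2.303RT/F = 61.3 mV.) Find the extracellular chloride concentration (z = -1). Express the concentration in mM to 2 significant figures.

110 mM

Nernst: E = (61.3/-1) · log₁₀([out]/[in]), so log₁₀([out]/[in]) = -62.0 × -1 / 61.3 = 1.0114.
[out]/[in] = 10^(1.0114) = 10.27.
[out] = 10.27 × 11.0 = 112.9 mM.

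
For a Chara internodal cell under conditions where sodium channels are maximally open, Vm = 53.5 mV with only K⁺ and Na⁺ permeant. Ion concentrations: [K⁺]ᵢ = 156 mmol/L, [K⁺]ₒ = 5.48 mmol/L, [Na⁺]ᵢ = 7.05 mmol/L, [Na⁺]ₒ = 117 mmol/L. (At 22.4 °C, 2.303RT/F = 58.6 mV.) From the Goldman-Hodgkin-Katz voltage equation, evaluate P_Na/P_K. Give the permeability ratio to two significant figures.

21

Let α = P_Na/P_K. GHK: Vm = 58.6·log₁₀[(Kₒ + α·Naₒ)/(Kᵢ + α·Naᵢ)].
10^(Vm/58.6) = 10^(53.5/58.6) = 8.1841
So 8.1841·(Kᵢ + α·Naᵢ) = Kₒ + α·Naₒ → α = (8.1841·156.0 − 5.48) / (117.0 − 8.1841·7.05)
α = (1277 − 5.48) / (117.0 − 57.7) = 1271/59.3 = 21.44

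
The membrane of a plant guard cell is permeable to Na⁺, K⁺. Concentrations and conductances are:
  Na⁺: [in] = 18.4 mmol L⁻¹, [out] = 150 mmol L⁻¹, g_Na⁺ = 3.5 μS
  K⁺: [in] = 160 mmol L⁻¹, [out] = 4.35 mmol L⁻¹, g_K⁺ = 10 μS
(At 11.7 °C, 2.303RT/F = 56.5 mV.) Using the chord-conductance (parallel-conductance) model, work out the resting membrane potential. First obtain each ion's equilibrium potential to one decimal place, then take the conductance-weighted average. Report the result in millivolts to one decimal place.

E_Na⁺ = (56.5/1)·log₁₀(150/18.4) = 51.5 mV
E_K⁺ = (56.5/1)·log₁₀(4.35/160) = -88.5 mV
Vm = (Σ gᵢEᵢ)/(Σ gᵢ) = (3.5·51.5 + 10·-88.5) / (3.5 + 10)
= -704.75 / 13.5 = -52.20 mV

-52.2 mV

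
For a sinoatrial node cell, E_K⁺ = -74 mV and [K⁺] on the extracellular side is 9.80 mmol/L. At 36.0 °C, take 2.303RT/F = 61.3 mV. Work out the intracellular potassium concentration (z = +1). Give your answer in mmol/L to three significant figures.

Nernst: E = (61.3/1) · log₁₀([out]/[in]), so log₁₀([out]/[in]) = -74.0 × 1 / 61.3 = -1.2072.
[out]/[in] = 10^(-1.2072) = 0.06206.
[in] = 9.80 / 0.06206 = 157.9 mmol/L.

158 mmol/L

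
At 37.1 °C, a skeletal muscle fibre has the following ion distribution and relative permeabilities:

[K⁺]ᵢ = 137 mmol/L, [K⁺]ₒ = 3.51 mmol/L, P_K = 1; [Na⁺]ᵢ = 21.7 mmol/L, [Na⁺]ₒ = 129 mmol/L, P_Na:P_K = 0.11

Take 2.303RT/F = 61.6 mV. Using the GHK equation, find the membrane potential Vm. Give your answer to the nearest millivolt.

Vm = 61.6 · log₁₀[(Σ P·[cation]ₒ + Σ P·[anion]ᵢ) / (Σ P·[cation]ᵢ + Σ P·[anion]ₒ)]
Numerator = 1×3.51 + 0.11×129 = 17.7
Denominator = 1×137 + 0.11×21.7 = 139.4
Vm = 61.6 · log₁₀(0.12698) = 61.6 × (-0.8962) = -55.21 mV

-55 mV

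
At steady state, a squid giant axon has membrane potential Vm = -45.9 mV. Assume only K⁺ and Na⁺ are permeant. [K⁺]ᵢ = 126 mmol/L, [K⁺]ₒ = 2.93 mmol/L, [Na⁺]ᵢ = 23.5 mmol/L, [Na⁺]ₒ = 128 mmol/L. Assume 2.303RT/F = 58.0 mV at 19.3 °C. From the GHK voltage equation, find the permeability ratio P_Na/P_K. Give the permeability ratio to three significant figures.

0.140

Let α = P_Na/P_K. GHK: Vm = 58.0·log₁₀[(Kₒ + α·Naₒ)/(Kᵢ + α·Naᵢ)].
10^(Vm/58.0) = 10^(-45.9/58.0) = 0.16167
So 0.16167·(Kᵢ + α·Naᵢ) = Kₒ + α·Naₒ → α = (0.16167·126.0 − 2.93) / (128.0 − 0.16167·23.5)
α = (20.37 − 2.93) / (128.0 − 3.799) = 17.44/124.2 = 0.1404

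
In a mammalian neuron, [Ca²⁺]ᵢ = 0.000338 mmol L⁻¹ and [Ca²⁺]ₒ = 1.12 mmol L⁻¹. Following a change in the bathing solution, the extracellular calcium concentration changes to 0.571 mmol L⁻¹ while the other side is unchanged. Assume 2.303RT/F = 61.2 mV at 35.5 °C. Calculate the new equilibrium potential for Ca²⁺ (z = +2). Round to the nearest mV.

99 mV

After the shift: [Ca²⁺]_out = 0.571, [Ca²⁺]_in = 0.000338 mmol L⁻¹.
E_new = (61.2/2)·log₁₀(0.571/0.000338) = 30.60 · (3.2277) = 98.77 mV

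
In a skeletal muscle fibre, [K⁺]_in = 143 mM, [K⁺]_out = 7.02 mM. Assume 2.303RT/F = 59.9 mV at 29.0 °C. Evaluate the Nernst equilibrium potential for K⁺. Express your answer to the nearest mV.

E = (59.9/z) · log₁₀([K⁺]_out/[K⁺]_in) with z = +1.
= (59.9/1) · log₁₀(7.02/143) = 59.90 · log₁₀(0.04909)
= 59.90 · (-1.3090) = -78.41 mV

-78 mV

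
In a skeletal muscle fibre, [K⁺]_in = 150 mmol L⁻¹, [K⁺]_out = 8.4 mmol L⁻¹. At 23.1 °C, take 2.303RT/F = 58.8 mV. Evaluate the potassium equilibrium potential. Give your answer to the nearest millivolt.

E = (58.8/z) · log₁₀([K⁺]_out/[K⁺]_in) with z = +1.
= (58.8/1) · log₁₀(8.4/150) = 58.80 · log₁₀(0.056)
= 58.80 · (-1.2518) = -73.61 mV

-74 mV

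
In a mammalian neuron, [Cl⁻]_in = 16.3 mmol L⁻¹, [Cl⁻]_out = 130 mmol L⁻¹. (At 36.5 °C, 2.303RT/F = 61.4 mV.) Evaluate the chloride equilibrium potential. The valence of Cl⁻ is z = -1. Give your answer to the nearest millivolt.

-55 mV

E = (61.4/z) · log₁₀([Cl⁻]_out/[Cl⁻]_in) with z = -1.
For an anion, dividing by z = -1 reverses the sign.
= (61.4/-1) · log₁₀(130/16.3) = -61.40 · log₁₀(7.975)
= -61.40 · (0.9018) = -55.37 mV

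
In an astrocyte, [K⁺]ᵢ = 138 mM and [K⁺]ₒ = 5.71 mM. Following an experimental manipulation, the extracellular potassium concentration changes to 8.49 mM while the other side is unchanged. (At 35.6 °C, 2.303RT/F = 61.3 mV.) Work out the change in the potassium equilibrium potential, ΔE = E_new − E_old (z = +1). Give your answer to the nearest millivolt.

E_old = (61.3/1)·log₁₀(5.71/138) = -84.79 mV
E_new = (61.3/1)·log₁₀(8.49/138) = -74.23 mV
ΔE = -74.23 − (-84.79) = 10.56 mV

11 mV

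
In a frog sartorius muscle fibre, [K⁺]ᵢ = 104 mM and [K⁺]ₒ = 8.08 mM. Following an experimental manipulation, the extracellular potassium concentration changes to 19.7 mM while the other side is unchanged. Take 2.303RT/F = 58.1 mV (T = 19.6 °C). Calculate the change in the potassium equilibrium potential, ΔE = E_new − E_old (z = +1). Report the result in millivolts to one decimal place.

22.5 mV

E_old = (58.1/1)·log₁₀(8.08/104) = -64.47 mV
E_new = (58.1/1)·log₁₀(19.7/104) = -41.98 mV
ΔE = -41.98 − (-64.47) = 22.49 mV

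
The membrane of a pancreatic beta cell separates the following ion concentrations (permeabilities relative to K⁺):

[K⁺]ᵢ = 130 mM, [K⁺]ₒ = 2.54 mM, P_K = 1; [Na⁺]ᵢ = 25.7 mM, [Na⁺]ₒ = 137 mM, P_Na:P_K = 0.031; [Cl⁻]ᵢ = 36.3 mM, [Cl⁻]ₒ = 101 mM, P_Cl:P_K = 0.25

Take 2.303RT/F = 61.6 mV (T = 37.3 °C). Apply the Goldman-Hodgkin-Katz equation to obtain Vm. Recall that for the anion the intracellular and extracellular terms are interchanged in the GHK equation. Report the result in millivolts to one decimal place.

-61.2 mV

Vm = 61.6 · log₁₀[(Σ P·[cation]ₒ + Σ P·[anion]ᵢ) / (Σ P·[cation]ᵢ + Σ P·[anion]ₒ)]
Numerator = 1×2.54 + 0.031×137 + 0.25×36.3 = 15.86
Denominator = 1×130 + 0.031×25.7 + 0.25×101 = 156
Vm = 61.6 · log₁₀(0.10165) = 61.6 × (-0.9929) = -61.16 mV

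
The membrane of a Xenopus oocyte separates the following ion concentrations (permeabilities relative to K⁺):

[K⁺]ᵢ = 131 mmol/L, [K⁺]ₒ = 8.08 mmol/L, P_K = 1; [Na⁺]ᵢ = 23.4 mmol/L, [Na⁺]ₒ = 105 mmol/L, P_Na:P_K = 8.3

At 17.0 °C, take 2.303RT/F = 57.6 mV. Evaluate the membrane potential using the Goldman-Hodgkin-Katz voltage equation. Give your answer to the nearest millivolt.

25 mV

Vm = 57.6 · log₁₀[(Σ P·[cation]ₒ + Σ P·[anion]ᵢ) / (Σ P·[cation]ᵢ + Σ P·[anion]ₒ)]
Numerator = 1×8.08 + 8.3×105 = 879.6
Denominator = 1×131 + 8.3×23.4 = 325.2
Vm = 57.6 · log₁₀(2.7046) = 57.6 × (0.4321) = 24.89 mV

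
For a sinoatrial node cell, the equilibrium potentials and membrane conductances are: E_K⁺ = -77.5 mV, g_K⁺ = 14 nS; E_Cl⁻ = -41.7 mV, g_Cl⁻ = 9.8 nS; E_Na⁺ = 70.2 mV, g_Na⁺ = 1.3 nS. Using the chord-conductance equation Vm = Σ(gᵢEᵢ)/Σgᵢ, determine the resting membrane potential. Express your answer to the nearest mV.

-56 mV

Σ gᵢEᵢ = 14·(-77.5) + 9.8·(-41.7) + 1.3·(70.2) = -1402.40
Σ gᵢ = 14 + 9.8 + 1.3 = 25.1
Vm = -1402.40 / 25.1 = -55.87 mV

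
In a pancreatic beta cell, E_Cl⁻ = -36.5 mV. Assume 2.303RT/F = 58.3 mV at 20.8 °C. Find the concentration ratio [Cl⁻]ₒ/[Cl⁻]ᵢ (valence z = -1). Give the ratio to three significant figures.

4.23

log₁₀([out]/[in]) = E·z/(58.3) = -36.5 × -1 / 58.3 = 0.6261
[out]/[in] = 10^(0.6261) = 4.227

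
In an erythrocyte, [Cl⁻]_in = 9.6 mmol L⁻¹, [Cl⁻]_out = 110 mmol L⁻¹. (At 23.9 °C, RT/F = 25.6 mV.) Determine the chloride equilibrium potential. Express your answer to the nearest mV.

E = (25.6/z) · ln([Cl⁻]_out/[Cl⁻]_in) with z = -1.
For an anion, dividing by z = -1 reverses the sign.
= (25.6/-1) · ln(110/9.6) = -25.60 · ln(11.46)
= -25.60 · (2.4387) = -62.43 mV

-62 mV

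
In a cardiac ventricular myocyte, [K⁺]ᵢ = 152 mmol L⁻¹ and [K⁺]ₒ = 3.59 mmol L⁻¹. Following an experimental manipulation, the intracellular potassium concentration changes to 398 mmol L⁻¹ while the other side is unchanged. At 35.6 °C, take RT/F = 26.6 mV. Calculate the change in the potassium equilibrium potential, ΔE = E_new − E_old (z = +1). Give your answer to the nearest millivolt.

E_old = (26.6/1)·ln(3.59/152) = -99.64 mV
E_new = (26.6/1)·ln(3.59/398) = -125.24 mV
ΔE = -125.24 − (-99.64) = -25.60 mV

-26 mV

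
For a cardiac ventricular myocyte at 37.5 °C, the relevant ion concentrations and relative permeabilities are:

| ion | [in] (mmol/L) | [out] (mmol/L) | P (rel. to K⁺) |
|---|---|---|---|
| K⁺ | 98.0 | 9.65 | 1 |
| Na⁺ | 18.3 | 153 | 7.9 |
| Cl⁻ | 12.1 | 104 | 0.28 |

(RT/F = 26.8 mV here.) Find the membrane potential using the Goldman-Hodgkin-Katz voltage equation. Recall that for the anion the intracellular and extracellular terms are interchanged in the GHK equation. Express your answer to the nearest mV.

40 mV

Vm = 26.8 · ln[(Σ P·[cation]ₒ + Σ P·[anion]ᵢ) / (Σ P·[cation]ᵢ + Σ P·[anion]ₒ)]
Numerator = 1×9.65 + 7.9×153 + 0.28×12.1 = 1222
Denominator = 1×98.0 + 7.9×18.3 + 0.28×104 = 271.7
Vm = 26.8 · ln(4.4968) = 26.8 × (1.5034) = 40.29 mV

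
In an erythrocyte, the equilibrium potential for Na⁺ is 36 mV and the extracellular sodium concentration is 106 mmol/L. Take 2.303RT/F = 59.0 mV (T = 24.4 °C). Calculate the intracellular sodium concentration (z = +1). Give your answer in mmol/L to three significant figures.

26.0 mmol/L

Nernst: E = (59.0/1) · log₁₀([out]/[in]), so log₁₀([out]/[in]) = 36.0 × 1 / 59.0 = 0.6102.
[out]/[in] = 10^(0.6102) = 4.075.
[in] = 106 / 4.075 = 26.01 mmol/L.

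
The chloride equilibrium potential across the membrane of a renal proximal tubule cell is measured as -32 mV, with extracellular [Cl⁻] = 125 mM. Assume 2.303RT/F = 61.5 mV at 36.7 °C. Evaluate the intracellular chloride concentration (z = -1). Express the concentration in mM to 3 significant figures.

37.7 mM

Nernst: E = (61.5/-1) · log₁₀([out]/[in]), so log₁₀([out]/[in]) = -32.0 × -1 / 61.5 = 0.5203.
[out]/[in] = 10^(0.5203) = 3.314.
[in] = 125 / 3.314 = 37.72 mM.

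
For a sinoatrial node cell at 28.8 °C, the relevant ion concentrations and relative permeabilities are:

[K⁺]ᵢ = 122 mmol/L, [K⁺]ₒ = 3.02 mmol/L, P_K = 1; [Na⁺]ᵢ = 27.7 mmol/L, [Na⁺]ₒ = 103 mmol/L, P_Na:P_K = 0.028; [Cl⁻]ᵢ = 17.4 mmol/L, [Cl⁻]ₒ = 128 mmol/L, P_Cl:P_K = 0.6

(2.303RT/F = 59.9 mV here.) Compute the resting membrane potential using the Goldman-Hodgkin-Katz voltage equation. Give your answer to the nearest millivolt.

-65 mV

Vm = 59.9 · log₁₀[(Σ P·[cation]ₒ + Σ P·[anion]ᵢ) / (Σ P·[cation]ᵢ + Σ P·[anion]ₒ)]
Numerator = 1×3.02 + 0.028×103 + 0.6×17.4 = 16.34
Denominator = 1×122 + 0.028×27.7 + 0.6×128 = 199.6
Vm = 59.9 · log₁₀(0.081894) = 59.9 × (-1.0867) = -65.10 mV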